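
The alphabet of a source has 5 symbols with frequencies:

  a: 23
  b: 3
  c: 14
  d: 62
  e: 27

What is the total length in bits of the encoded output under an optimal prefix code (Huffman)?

253

Build the Huffman tree bottom-up:
combine b(3), c(14) → 17
combine 17, a(23) → 40
combine e(27), 40 → 67
combine d(62), 67 → 129
The encoded length is the sum of every internal node's weight: 17 + 40 + 67 + 129 = 253 bits.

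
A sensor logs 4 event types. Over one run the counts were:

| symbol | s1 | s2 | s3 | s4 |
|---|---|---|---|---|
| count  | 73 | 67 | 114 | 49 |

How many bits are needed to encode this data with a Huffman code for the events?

Greedily combine the two least-frequent nodes:
combine s4(49), s2(67) → 116
combine s1(73), s3(114) → 187
combine 116, 187 → 303
Total encoded bits = sum of merged weights = 116 + 187 + 303 = 606.

606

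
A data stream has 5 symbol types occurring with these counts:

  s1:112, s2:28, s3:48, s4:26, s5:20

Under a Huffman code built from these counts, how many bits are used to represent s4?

Huffman merges, smallest pair first:
merge s5(20) and s4(26): 46
merge s2(28) and 46: 74
merge s3(48) and 74: 122
merge s1(112) and 122: 234
The subtree containing s4 is merged 4 times, so code length = 4.

4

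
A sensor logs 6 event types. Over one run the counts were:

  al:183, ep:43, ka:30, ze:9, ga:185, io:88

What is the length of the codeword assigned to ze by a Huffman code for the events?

Huffman merges, smallest pair first:
combine ze(9), ka(30) → 39
combine 39, ep(43) → 82
combine 82, io(88) → 170
combine 170, al(183) → 353
combine ga(185), 353 → 538
ze sits 5 levels below the root, so its codeword is 5 bits.

5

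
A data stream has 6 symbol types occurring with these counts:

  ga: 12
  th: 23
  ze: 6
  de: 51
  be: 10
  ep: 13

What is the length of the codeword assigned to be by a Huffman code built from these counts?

Build the tree from the bottom:
combine ze(6), be(10) → 16
combine ga(12), ep(13) → 25
combine 16, th(23) → 39
combine 25, 39 → 64
combine de(51), 64 → 115
The subtree containing be is merged 4 times, so code length = 4.

4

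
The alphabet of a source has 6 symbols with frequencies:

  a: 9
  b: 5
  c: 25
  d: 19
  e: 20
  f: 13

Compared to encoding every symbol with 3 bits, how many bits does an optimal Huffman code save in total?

50

Fixed-length: 3 bits × 91 symbols = 273 bits.
Huffman merges:
combine b(5), a(9) → 14
combine f(13), 14 → 27
combine d(19), e(20) → 39
combine c(25), 27 → 52
combine 39, 52 → 91
Huffman total = 14 + 27 + 39 + 52 + 91 = 223 bits.
Saving = 273 − 223 = 50 bits.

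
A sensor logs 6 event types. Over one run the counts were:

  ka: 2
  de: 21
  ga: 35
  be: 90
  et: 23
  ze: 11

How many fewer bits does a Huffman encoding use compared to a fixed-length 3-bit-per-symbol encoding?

Fixed-length: 3 bits × 182 symbols = 546 bits.
Huffman merges:
ka(2) + ze(11) → 13
13 + de(21) → 34
et(23) + 34 → 57
ga(35) + 57 → 92
be(90) + 92 → 182
Huffman total = 13 + 34 + 57 + 92 + 182 = 378 bits.
Saving = 546 − 378 = 168 bits.

168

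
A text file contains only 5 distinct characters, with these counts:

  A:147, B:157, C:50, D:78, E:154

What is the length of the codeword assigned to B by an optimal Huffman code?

Repeatedly merge the two smallest:
merge C(50) and D(78): 128
merge 128 and A(147): 275
merge E(154) and B(157): 311
merge 275 and 311: 586
B's leaf is at depth 2, giving a 2-bit codeword.

2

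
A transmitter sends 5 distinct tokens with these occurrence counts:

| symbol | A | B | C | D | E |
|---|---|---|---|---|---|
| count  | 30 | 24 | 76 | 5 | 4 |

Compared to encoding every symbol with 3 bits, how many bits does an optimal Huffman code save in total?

Fixed-length: 3 bits × 139 symbols = 417 bits.
Huffman merges:
merge E(4) and D(5): 9
merge 9 and B(24): 33
merge A(30) and 33: 63
merge 63 and C(76): 139
Huffman total = 9 + 33 + 63 + 139 = 244 bits.
Saving = 417 − 244 = 173 bits.

173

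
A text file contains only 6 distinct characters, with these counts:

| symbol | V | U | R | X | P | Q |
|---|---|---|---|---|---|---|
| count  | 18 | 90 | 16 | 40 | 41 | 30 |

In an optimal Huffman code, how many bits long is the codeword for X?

3

Huffman merges, smallest pair first:
R(16) + V(18) → 34
Q(30) + 34 → 64
X(40) + P(41) → 81
64 + 81 → 145
U(90) + 145 → 235
The subtree containing X is merged 3 times, so code length = 3.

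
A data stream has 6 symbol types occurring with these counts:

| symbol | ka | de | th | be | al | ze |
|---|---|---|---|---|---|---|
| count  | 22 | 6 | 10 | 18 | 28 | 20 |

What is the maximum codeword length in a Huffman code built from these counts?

Merge the two lowest-weight nodes at each step:
merge de(6) and th(10): 16
merge 16 and be(18): 34
merge ze(20) and ka(22): 42
merge al(28) and 34: 62
merge 42 and 62: 104
The first pair merged (de, th) ends up deepest, at depth 4.

4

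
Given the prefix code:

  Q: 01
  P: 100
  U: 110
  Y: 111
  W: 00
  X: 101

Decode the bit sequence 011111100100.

QYUQW

Read left to right; each codeword is recognised as soon as it completes (prefix code):
  01→Q | 111→Y | 110→U | 01→Q | 00→W
Decoded message: QYUQW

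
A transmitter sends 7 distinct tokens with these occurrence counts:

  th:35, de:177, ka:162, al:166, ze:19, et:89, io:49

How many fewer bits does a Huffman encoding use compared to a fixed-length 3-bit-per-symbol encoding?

348

Fixed-length: 3 bits × 697 symbols = 2091 bits.
Huffman merges:
ze(19) + th(35) → 54
io(49) + 54 → 103
et(89) + 103 → 192
ka(162) + al(166) → 328
de(177) + 192 → 369
328 + 369 → 697
Huffman total = 54 + 103 + 192 + 328 + 369 + 697 = 1743 bits.
Saving = 2091 − 1743 = 348 bits.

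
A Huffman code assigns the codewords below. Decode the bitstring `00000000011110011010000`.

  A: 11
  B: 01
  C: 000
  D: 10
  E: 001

CCCAAEDDC

Read left to right; each codeword is recognised as soon as it completes (prefix code):
  000→C | 000→C | 000→C | 11→A | 11→A | 001→E | 10→D | 10→D | 000→C
Decoded message: CCCAAEDDC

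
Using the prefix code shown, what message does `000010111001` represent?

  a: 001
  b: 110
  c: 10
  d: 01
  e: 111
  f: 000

fddbd

Read left to right; each codeword is recognised as soon as it completes (prefix code):
  000→f | 01→d | 01→d | 110→b | 01→d
Decoded message: fddbd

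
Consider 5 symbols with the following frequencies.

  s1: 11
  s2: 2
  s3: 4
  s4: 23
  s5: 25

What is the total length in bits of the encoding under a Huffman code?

Merge the two smallest weights repeatedly:
s2(2) + s3(4) → 6
6 + s1(11) → 17
17 + s4(23) → 40
s5(25) + 40 → 65
The encoded length is the sum of every internal node's weight: 6 + 17 + 40 + 65 = 128 bits.

128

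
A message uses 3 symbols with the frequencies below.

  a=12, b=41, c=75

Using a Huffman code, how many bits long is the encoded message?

Merge the two smallest weights repeatedly:
merge a(12) and b(41): 53
merge 53 and c(75): 128
Total encoded bits = sum of merged weights = 53 + 128 = 181.

181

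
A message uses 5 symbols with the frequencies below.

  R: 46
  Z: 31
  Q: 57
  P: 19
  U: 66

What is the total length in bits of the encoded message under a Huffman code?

488

Merge the two smallest weights repeatedly:
P(19) + Z(31) → 50
R(46) + 50 → 96
Q(57) + U(66) → 123
96 + 123 → 219
Total encoded bits = sum of merged weights = 50 + 96 + 123 + 219 = 488.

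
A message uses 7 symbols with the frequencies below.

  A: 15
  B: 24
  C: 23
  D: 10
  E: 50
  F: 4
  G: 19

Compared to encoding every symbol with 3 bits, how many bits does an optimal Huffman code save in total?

60

Fixed-length: 3 bits × 145 symbols = 435 bits.
Huffman merges:
merge F(4) and D(10): 14
merge 14 and A(15): 29
merge G(19) and C(23): 42
merge B(24) and 29: 53
merge 42 and E(50): 92
merge 53 and 92: 145
Huffman total = 14 + 29 + 42 + 53 + 92 + 145 = 375 bits.
Saving = 435 − 375 = 60 bits.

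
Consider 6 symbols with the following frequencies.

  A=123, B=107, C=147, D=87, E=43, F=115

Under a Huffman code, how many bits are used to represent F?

3

Repeatedly merge the two smallest:
combine E(43), D(87) → 130
combine B(107), F(115) → 222
combine A(123), 130 → 253
combine C(147), 222 → 369
combine 253, 369 → 622
F's leaf is at depth 3, giving a 3-bit codeword.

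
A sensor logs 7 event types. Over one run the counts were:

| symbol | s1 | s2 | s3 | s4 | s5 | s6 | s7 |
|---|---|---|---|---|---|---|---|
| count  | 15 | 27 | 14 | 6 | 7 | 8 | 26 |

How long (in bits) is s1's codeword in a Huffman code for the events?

Repeatedly merge the two smallest:
combine s4(6), s5(7) → 13
combine s6(8), 13 → 21
combine s3(14), s1(15) → 29
combine 21, s7(26) → 47
combine s2(27), 29 → 56
combine 47, 56 → 103
s1 sits 3 levels below the root, so its codeword is 3 bits.

3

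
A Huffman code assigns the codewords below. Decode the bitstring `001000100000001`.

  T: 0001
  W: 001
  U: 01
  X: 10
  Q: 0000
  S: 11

WTQT

Read left to right; each codeword is recognised as soon as it completes (prefix code):
  001→W | 0001→T | 0000→Q | 0001→T
Decoded message: WTQT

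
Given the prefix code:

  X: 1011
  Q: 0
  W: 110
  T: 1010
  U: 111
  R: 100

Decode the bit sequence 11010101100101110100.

WTWQXTQ

Read left to right; each codeword is recognised as soon as it completes (prefix code):
  110→W | 1010→T | 110→W | 0→Q | 1011→X | 1010→T | 0→Q
Decoded message: WTWQXTQ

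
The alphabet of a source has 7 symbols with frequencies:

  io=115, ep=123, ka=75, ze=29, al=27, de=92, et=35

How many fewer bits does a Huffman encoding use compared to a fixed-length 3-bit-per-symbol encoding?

183

Fixed-length: 3 bits × 496 symbols = 1488 bits.
Huffman merges:
merge al(27) and ze(29): 56
merge et(35) and 56: 91
merge ka(75) and 91: 166
merge de(92) and io(115): 207
merge ep(123) and 166: 289
merge 207 and 289: 496
Huffman total = 56 + 91 + 166 + 207 + 289 + 496 = 1305 bits.
Saving = 1488 − 1305 = 183 bits.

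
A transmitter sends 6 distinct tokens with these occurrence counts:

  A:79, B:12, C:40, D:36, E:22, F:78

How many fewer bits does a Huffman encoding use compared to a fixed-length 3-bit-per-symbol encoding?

Fixed-length: 3 bits × 267 symbols = 801 bits.
Huffman merges:
merge B(12) and E(22): 34
merge 34 and D(36): 70
merge C(40) and 70: 110
merge F(78) and A(79): 157
merge 110 and 157: 267
Huffman total = 34 + 70 + 110 + 157 + 267 = 638 bits.
Saving = 801 − 638 = 163 bits.

163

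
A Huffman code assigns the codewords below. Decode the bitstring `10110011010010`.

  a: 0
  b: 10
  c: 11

bcaacabab

Read left to right; each codeword is recognised as soon as it completes (prefix code):
  10→b | 11→c | 0→a | 0→a | 11→c | 0→a | 10→b | 0→a | 10→b
Decoded message: bcaacabab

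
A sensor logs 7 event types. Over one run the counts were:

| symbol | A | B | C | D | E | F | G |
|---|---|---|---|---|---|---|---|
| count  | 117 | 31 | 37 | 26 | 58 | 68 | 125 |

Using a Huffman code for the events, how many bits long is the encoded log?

1201

Merge the two smallest weights repeatedly:
combine D(26), B(31) → 57
combine C(37), 57 → 94
combine E(58), F(68) → 126
combine 94, A(117) → 211
combine G(125), 126 → 251
combine 211, 251 → 462
Each symbol's bit-cost is frequency × depth; summing gives 1201 bits (equivalently 57 + 94 + 126 + 211 + 251 + 462).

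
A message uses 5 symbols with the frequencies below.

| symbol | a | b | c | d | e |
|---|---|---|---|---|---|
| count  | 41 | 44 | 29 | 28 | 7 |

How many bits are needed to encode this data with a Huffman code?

333

Build the Huffman tree bottom-up:
merge e(7) and d(28): 35
merge c(29) and 35: 64
merge a(41) and b(44): 85
merge 64 and 85: 149
The encoded length is the sum of every internal node's weight: 35 + 64 + 85 + 149 = 333 bits.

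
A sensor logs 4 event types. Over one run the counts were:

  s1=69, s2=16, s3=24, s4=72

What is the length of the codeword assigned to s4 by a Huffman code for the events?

Repeatedly merge the two smallest:
merge s2(16) and s3(24): 40
merge 40 and s1(69): 109
merge s4(72) and 109: 181
s4 is a child of the root — depth 1, so its codeword is a single bit.

1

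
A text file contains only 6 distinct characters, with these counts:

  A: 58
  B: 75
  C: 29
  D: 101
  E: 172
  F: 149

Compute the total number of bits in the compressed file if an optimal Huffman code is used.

Build the Huffman tree bottom-up:
C(29) + A(58) → 87
B(75) + 87 → 162
D(101) + F(149) → 250
162 + E(172) → 334
250 + 334 → 584
The encoded length is the sum of every internal node's weight: 87 + 162 + 250 + 334 + 584 = 1417 bits.

1417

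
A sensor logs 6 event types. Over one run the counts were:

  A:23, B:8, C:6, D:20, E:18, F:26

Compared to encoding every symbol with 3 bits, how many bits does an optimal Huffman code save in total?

55

Fixed-length: 3 bits × 101 symbols = 303 bits.
Huffman merges:
C(6) + B(8) → 14
14 + E(18) → 32
D(20) + A(23) → 43
F(26) + 32 → 58
43 + 58 → 101
Huffman total = 14 + 32 + 43 + 58 + 101 = 248 bits.
Saving = 303 − 248 = 55 bits.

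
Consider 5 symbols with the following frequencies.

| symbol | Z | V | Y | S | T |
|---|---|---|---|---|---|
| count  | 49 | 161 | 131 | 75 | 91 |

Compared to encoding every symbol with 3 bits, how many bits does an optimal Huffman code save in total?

383

Fixed-length: 3 bits × 507 symbols = 1521 bits.
Huffman merges:
combine Z(49), S(75) → 124
combine T(91), 124 → 215
combine Y(131), V(161) → 292
combine 215, 292 → 507
Huffman total = 124 + 215 + 292 + 507 = 1138 bits.
Saving = 1521 − 1138 = 383 bits.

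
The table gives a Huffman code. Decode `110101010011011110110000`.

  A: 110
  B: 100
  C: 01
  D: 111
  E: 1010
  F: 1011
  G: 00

Read left to right; each codeword is recognised as soon as it completes (prefix code):
  110→A | 1010→E | 100→B | 110→A | 111→D | 1011→F | 00→G | 00→G
Decoded message: AEBADFGG

AEBADFGG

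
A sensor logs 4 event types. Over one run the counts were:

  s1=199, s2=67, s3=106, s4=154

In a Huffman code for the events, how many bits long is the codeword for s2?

3

Build the tree from the bottom:
merge s2(67) and s3(106): 173
merge s4(154) and 173: 327
merge s1(199) and 327: 526
s2 sits 3 levels below the root, so its codeword is 3 bits.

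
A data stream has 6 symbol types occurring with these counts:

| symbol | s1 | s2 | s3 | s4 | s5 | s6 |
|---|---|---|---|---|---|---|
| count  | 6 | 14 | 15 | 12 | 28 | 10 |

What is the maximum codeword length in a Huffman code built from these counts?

Merge the two lowest-weight nodes at each step:
s1(6) + s6(10) → 16
s4(12) + s2(14) → 26
s3(15) + 16 → 31
26 + s5(28) → 54
31 + 54 → 85
The first pair merged (s1, s6) ends up deepest, at depth 3.

3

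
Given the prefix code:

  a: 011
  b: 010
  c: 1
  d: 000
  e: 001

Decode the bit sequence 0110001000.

adcd

Read left to right; each codeword is recognised as soon as it completes (prefix code):
  011→a | 000→d | 1→c | 000→d
Decoded message: adcd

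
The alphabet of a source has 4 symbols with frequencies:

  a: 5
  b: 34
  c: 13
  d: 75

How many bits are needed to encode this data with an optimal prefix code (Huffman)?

197

Build the Huffman tree bottom-up:
merge a(5) and c(13): 18
merge 18 and b(34): 52
merge 52 and d(75): 127
Total encoded bits = sum of merged weights = 18 + 52 + 127 = 197.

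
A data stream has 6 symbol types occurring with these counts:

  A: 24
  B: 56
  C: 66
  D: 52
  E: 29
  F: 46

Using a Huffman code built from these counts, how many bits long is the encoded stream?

697

Merge the two smallest weights repeatedly:
combine A(24), E(29) → 53
combine F(46), D(52) → 98
combine 53, B(56) → 109
combine C(66), 98 → 164
combine 109, 164 → 273
The encoded length is the sum of every internal node's weight: 53 + 98 + 109 + 164 + 273 = 697 bits.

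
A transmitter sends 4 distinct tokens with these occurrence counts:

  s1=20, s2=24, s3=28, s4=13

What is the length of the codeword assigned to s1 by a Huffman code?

2

Build the tree from the bottom:
s4(13) + s1(20) → 33
s2(24) + s3(28) → 52
33 + 52 → 85
s1 sits 2 levels below the root, so its codeword is 2 bits.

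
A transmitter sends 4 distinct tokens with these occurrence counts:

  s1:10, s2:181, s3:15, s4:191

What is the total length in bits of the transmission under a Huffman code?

Build the Huffman tree bottom-up:
s1(10) + s3(15) → 25
25 + s2(181) → 206
s4(191) + 206 → 397
Each symbol's bit-cost is frequency × depth; summing gives 628 bits (equivalently 25 + 206 + 397).

628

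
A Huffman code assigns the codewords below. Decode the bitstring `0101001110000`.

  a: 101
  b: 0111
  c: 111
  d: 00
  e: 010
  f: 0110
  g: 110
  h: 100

Read left to right; each codeword is recognised as soon as it completes (prefix code):
  010→e | 100→h | 111→c | 00→d | 00→d
Decoded message: ehcdd

ehcdd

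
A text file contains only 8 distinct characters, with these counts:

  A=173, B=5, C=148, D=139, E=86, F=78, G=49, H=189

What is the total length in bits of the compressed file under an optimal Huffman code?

Merge the two smallest weights repeatedly:
merge B(5) and G(49): 54
merge 54 and F(78): 132
merge E(86) and 132: 218
merge D(139) and C(148): 287
merge A(173) and H(189): 362
merge 218 and 287: 505
merge 362 and 505: 867
The encoded length is the sum of every internal node's weight: 54 + 132 + 218 + 287 + 362 + 505 + 867 = 2425 bits.

2425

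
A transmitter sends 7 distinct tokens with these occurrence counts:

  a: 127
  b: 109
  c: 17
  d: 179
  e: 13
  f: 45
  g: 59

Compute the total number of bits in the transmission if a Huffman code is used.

1337

Greedily combine the two least-frequent nodes:
merge e(13) and c(17): 30
merge 30 and f(45): 75
merge g(59) and 75: 134
merge b(109) and a(127): 236
merge 134 and d(179): 313
merge 236 and 313: 549
Total encoded bits = sum of merged weights = 30 + 75 + 134 + 236 + 313 + 549 = 1337.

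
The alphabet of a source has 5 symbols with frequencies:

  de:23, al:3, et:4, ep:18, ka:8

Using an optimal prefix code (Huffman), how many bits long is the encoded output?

Merge the two smallest weights repeatedly:
merge al(3) and et(4): 7
merge 7 and ka(8): 15
merge 15 and ep(18): 33
merge de(23) and 33: 56
The encoded length is the sum of every internal node's weight: 7 + 15 + 33 + 56 = 111 bits.

111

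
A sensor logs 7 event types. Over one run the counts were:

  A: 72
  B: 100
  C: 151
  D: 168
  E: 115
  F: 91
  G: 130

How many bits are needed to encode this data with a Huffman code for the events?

Build the Huffman tree bottom-up:
combine A(72), F(91) → 163
combine B(100), E(115) → 215
combine G(130), C(151) → 281
combine 163, D(168) → 331
combine 215, 281 → 496
combine 331, 496 → 827
Each symbol's bit-cost is frequency × depth; summing gives 2313 bits (equivalently 163 + 215 + 281 + 331 + 496 + 827).

2313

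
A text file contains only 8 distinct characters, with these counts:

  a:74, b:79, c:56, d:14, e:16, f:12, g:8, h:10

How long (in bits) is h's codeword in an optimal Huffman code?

5

Repeatedly merge the two smallest:
merge g(8) and h(10): 18
merge f(12) and d(14): 26
merge e(16) and 18: 34
merge 26 and 34: 60
merge c(56) and 60: 116
merge a(74) and b(79): 153
merge 116 and 153: 269
The subtree containing h is merged 5 times, so code length = 5.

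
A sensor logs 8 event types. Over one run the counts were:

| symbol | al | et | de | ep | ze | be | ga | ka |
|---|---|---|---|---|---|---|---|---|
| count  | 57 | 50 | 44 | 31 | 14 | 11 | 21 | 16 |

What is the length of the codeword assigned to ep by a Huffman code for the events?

3

Build the tree from the bottom:
merge be(11) and ze(14): 25
merge ka(16) and ga(21): 37
merge 25 and ep(31): 56
merge 37 and de(44): 81
merge et(50) and 56: 106
merge al(57) and 81: 138
merge 106 and 138: 244
ep sits 3 levels below the root, so its codeword is 3 bits.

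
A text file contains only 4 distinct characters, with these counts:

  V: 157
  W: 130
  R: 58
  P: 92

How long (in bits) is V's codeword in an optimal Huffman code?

Build the tree from the bottom:
combine R(58), P(92) → 150
combine W(130), 150 → 280
combine V(157), 280 → 437
V is a child of the root — depth 1, so its codeword is a single bit.

1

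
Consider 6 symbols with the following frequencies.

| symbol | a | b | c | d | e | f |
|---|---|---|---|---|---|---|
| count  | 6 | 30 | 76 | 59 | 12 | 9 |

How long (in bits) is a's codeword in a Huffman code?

Build the tree from the bottom:
merge a(6) and f(9): 15
merge e(12) and 15: 27
merge 27 and b(30): 57
merge 57 and d(59): 116
merge c(76) and 116: 192
a sits 5 levels below the root, so its codeword is 5 bits.

5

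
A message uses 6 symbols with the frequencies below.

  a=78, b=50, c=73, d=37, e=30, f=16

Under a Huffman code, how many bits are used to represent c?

2

Repeatedly merge the two smallest:
f(16) + e(30) → 46
d(37) + 46 → 83
b(50) + c(73) → 123
a(78) + 83 → 161
123 + 161 → 284
c's leaf is at depth 2, giving a 2-bit codeword.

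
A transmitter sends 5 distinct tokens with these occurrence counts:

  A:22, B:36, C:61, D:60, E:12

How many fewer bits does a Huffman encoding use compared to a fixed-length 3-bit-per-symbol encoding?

157

Fixed-length: 3 bits × 191 symbols = 573 bits.
Huffman merges:
merge E(12) and A(22): 34
merge 34 and B(36): 70
merge D(60) and C(61): 121
merge 70 and 121: 191
Huffman total = 34 + 70 + 121 + 191 = 416 bits.
Saving = 573 − 416 = 157 bits.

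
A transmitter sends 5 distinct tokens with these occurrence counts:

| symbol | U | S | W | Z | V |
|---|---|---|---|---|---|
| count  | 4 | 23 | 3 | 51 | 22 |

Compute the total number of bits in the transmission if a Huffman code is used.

Build the Huffman tree bottom-up:
merge W(3) and U(4): 7
merge 7 and V(22): 29
merge S(23) and 29: 52
merge Z(51) and 52: 103
Each symbol's bit-cost is frequency × depth; summing gives 191 bits (equivalently 7 + 29 + 52 + 103).

191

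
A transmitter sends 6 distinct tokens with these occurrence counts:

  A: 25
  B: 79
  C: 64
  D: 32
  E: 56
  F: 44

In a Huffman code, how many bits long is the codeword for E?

3

Build the tree from the bottom:
combine A(25), D(32) → 57
combine F(44), E(56) → 100
combine 57, C(64) → 121
combine B(79), 100 → 179
combine 121, 179 → 300
E's leaf is at depth 3, giving a 3-bit codeword.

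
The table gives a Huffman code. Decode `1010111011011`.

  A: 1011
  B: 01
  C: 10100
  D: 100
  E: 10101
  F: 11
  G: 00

EFBA

Read left to right; each codeword is recognised as soon as it completes (prefix code):
  10101→E | 11→F | 01→B | 1011→A
Decoded message: EFBA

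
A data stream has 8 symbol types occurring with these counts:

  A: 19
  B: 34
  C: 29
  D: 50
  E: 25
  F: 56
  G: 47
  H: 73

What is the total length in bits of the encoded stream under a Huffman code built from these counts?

Build the Huffman tree bottom-up:
A(19) + E(25) → 44
C(29) + B(34) → 63
44 + G(47) → 91
D(50) + F(56) → 106
63 + H(73) → 136
91 + 106 → 197
136 + 197 → 333
The encoded length is the sum of every internal node's weight: 44 + 63 + 91 + 106 + 136 + 197 + 333 = 970 bits.

970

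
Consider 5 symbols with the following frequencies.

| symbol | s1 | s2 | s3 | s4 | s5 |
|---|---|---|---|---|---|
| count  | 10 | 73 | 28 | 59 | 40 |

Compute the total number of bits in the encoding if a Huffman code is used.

Greedily combine the two least-frequent nodes:
combine s1(10), s3(28) → 38
combine 38, s5(40) → 78
combine s4(59), s2(73) → 132
combine 78, 132 → 210
The encoded length is the sum of every internal node's weight: 38 + 78 + 132 + 210 = 458 bits.

458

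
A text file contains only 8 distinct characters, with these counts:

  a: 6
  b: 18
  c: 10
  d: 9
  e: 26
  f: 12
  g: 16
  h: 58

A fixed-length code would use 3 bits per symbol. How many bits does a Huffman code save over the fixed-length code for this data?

48

Fixed-length: 3 bits × 155 symbols = 465 bits.
Huffman merges:
combine a(6), d(9) → 15
combine c(10), f(12) → 22
combine 15, g(16) → 31
combine b(18), 22 → 40
combine e(26), 31 → 57
combine 40, 57 → 97
combine h(58), 97 → 155
Huffman total = 15 + 22 + 31 + 40 + 57 + 97 + 155 = 417 bits.
Saving = 465 − 417 = 48 bits.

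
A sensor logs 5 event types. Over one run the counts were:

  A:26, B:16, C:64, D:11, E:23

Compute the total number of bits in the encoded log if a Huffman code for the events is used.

Build the Huffman tree bottom-up:
combine D(11), B(16) → 27
combine E(23), A(26) → 49
combine 27, 49 → 76
combine C(64), 76 → 140
Each symbol's bit-cost is frequency × depth; summing gives 292 bits (equivalently 27 + 49 + 76 + 140).

292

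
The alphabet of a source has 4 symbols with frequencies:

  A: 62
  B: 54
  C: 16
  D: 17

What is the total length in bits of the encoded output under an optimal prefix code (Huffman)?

Build the Huffman tree bottom-up:
combine C(16), D(17) → 33
combine 33, B(54) → 87
combine A(62), 87 → 149
Each symbol's bit-cost is frequency × depth; summing gives 269 bits (equivalently 33 + 87 + 149).

269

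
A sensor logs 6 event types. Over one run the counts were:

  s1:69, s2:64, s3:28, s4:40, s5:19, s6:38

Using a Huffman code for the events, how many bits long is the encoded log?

641

Merge the two smallest weights repeatedly:
merge s5(19) and s3(28): 47
merge s6(38) and s4(40): 78
merge 47 and s2(64): 111
merge s1(69) and 78: 147
merge 111 and 147: 258
The encoded length is the sum of every internal node's weight: 47 + 78 + 111 + 147 + 258 = 641 bits.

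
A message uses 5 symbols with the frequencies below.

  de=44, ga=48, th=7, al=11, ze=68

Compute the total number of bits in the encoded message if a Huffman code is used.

Build the Huffman tree bottom-up:
combine th(7), al(11) → 18
combine 18, de(44) → 62
combine ga(48), 62 → 110
combine ze(68), 110 → 178
Each symbol's bit-cost is frequency × depth; summing gives 368 bits (equivalently 18 + 62 + 110 + 178).

368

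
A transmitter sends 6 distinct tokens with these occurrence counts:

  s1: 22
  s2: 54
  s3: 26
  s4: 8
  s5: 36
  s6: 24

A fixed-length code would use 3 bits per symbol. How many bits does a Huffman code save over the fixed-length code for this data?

Fixed-length: 3 bits × 170 symbols = 510 bits.
Huffman merges:
s4(8) + s1(22) → 30
s6(24) + s3(26) → 50
30 + s5(36) → 66
50 + s2(54) → 104
66 + 104 → 170
Huffman total = 30 + 50 + 66 + 104 + 170 = 420 bits.
Saving = 510 − 420 = 90 bits.

90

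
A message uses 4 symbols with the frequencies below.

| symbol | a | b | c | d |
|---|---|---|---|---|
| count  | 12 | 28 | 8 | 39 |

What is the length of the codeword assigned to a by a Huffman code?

Repeatedly merge the two smallest:
merge c(8) and a(12): 20
merge 20 and b(28): 48
merge d(39) and 48: 87
a's leaf is at depth 3, giving a 3-bit codeword.

3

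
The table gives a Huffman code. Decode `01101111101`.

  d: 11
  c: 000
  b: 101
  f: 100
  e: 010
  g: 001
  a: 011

aadb

Read left to right; each codeword is recognised as soon as it completes (prefix code):
  011→a | 011→a | 11→d | 101→b
Decoded message: aadb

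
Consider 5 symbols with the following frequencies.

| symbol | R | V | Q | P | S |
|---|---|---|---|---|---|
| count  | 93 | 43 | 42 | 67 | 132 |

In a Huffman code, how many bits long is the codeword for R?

Repeatedly merge the two smallest:
combine Q(42), V(43) → 85
combine P(67), 85 → 152
combine R(93), S(132) → 225
combine 152, 225 → 377
The subtree containing R is merged 2 times, so code length = 2.

2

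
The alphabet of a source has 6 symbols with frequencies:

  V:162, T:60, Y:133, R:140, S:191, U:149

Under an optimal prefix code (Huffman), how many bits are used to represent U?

Repeatedly merge the two smallest:
T(60) + Y(133) → 193
R(140) + U(149) → 289
V(162) + S(191) → 353
193 + 289 → 482
353 + 482 → 835
U sits 3 levels below the root, so its codeword is 3 bits.

3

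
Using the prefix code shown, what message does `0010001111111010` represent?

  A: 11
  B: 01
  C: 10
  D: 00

Read left to right; each codeword is recognised as soon as it completes (prefix code):
  00→D | 10→C | 00→D | 11→A | 11→A | 11→A | 10→C | 10→C
Decoded message: DCDAAACC

DCDAAACC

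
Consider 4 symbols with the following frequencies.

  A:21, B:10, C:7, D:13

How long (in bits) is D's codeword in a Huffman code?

2

Build the tree from the bottom:
combine C(7), B(10) → 17
combine D(13), 17 → 30
combine A(21), 30 → 51
D sits 2 levels below the root, so its codeword is 2 bits.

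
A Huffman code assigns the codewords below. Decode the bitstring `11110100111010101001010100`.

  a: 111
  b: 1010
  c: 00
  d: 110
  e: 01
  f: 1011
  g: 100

Read left to right; each codeword is recognised as soon as it completes (prefix code):
  111→a | 1010→b | 01→e | 110→d | 1010→b | 100→g | 1010→b | 100→g
Decoded message: abedbgbg

abedbgbg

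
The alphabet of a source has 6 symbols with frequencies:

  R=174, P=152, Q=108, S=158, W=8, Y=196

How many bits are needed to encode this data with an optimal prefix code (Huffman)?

1976

Greedily combine the two least-frequent nodes:
combine W(8), Q(108) → 116
combine 116, P(152) → 268
combine S(158), R(174) → 332
combine Y(196), 268 → 464
combine 332, 464 → 796
The encoded length is the sum of every internal node's weight: 116 + 268 + 332 + 464 + 796 = 1976 bits.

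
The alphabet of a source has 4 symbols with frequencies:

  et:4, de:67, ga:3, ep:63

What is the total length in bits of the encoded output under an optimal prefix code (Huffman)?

Greedily combine the two least-frequent nodes:
merge ga(3) and et(4): 7
merge 7 and ep(63): 70
merge de(67) and 70: 137
Each symbol's bit-cost is frequency × depth; summing gives 214 bits (equivalently 7 + 70 + 137).

214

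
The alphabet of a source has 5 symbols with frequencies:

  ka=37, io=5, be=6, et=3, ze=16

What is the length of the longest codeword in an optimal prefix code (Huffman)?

Merge the two lowest-weight nodes at each step:
merge et(3) and io(5): 8
merge be(6) and 8: 14
merge 14 and ze(16): 30
merge 30 and ka(37): 67
The first pair merged (et, io) ends up deepest, at depth 4.

4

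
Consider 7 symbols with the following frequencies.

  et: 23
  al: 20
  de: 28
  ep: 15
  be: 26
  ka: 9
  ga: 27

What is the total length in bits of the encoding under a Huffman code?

413

Merge the two smallest weights repeatedly:
ka(9) + ep(15) → 24
al(20) + et(23) → 43
24 + be(26) → 50
ga(27) + de(28) → 55
43 + 50 → 93
55 + 93 → 148
The encoded length is the sum of every internal node's weight: 24 + 43 + 50 + 55 + 93 + 148 = 413 bits.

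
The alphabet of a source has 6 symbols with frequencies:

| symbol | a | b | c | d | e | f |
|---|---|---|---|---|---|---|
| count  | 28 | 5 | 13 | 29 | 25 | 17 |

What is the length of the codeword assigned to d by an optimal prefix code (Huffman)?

2

Repeatedly merge the two smallest:
b(5) + c(13) → 18
f(17) + 18 → 35
e(25) + a(28) → 53
d(29) + 35 → 64
53 + 64 → 117
d's leaf is at depth 2, giving a 2-bit codeword.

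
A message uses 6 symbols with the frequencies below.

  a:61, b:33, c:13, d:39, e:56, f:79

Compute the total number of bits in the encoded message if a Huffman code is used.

Build the Huffman tree bottom-up:
merge c(13) and b(33): 46
merge d(39) and 46: 85
merge e(56) and a(61): 117
merge f(79) and 85: 164
merge 117 and 164: 281
Each symbol's bit-cost is frequency × depth; summing gives 693 bits (equivalently 46 + 85 + 117 + 164 + 281).

693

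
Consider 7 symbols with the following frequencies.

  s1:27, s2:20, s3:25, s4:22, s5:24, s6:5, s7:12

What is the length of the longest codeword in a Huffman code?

Merge the two lowest-weight nodes at each step:
s6(5) + s7(12) → 17
17 + s2(20) → 37
s4(22) + s5(24) → 46
s3(25) + s1(27) → 52
37 + 46 → 83
52 + 83 → 135
The rarest symbols sit at the bottom; the longest codeword is 4 bits.

4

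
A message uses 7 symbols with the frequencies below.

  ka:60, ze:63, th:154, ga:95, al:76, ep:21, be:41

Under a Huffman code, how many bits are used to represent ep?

Huffman merges, smallest pair first:
combine ep(21), be(41) → 62
combine ka(60), 62 → 122
combine ze(63), al(76) → 139
combine ga(95), 122 → 217
combine 139, th(154) → 293
combine 217, 293 → 510
ep's leaf is at depth 4, giving a 4-bit codeword.

4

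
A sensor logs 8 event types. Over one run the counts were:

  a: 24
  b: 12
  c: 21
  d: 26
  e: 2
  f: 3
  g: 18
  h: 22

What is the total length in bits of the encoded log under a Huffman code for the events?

Build the Huffman tree bottom-up:
combine e(2), f(3) → 5
combine 5, b(12) → 17
combine 17, g(18) → 35
combine c(21), h(22) → 43
combine a(24), d(26) → 50
combine 35, 43 → 78
combine 50, 78 → 128
Each symbol's bit-cost is frequency × depth; summing gives 356 bits (equivalently 5 + 17 + 35 + 43 + 50 + 78 + 128).

356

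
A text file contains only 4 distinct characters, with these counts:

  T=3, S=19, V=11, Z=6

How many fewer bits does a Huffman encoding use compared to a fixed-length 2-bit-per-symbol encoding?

10

Fixed-length: 2 bits × 39 symbols = 78 bits.
Huffman merges:
T(3) + Z(6) → 9
9 + V(11) → 20
S(19) + 20 → 39
Huffman total = 9 + 20 + 39 = 68 bits.
Saving = 78 − 68 = 10 bits.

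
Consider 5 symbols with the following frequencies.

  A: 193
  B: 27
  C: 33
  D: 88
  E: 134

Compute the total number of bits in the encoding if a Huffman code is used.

965

Greedily combine the two least-frequent nodes:
merge B(27) and C(33): 60
merge 60 and D(88): 148
merge E(134) and 148: 282
merge A(193) and 282: 475
Total encoded bits = sum of merged weights = 60 + 148 + 282 + 475 = 965.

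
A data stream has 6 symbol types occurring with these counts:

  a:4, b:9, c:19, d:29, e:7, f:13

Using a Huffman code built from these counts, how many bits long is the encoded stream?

Greedily combine the two least-frequent nodes:
a(4) + e(7) → 11
b(9) + 11 → 20
f(13) + c(19) → 32
20 + d(29) → 49
32 + 49 → 81
The encoded length is the sum of every internal node's weight: 11 + 20 + 32 + 49 + 81 = 193 bits.

193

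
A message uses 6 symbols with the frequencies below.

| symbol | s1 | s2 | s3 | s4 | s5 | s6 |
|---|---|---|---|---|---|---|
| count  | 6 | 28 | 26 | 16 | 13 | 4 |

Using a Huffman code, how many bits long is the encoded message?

219

Merge the two smallest weights repeatedly:
merge s6(4) and s1(6): 10
merge 10 and s5(13): 23
merge s4(16) and 23: 39
merge s3(26) and s2(28): 54
merge 39 and 54: 93
Total encoded bits = sum of merged weights = 10 + 23 + 39 + 54 + 93 = 219.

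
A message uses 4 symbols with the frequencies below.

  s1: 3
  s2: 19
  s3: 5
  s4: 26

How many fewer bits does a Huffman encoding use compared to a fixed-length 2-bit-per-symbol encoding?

18

Fixed-length: 2 bits × 53 symbols = 106 bits.
Huffman merges:
combine s1(3), s3(5) → 8
combine 8, s2(19) → 27
combine s4(26), 27 → 53
Huffman total = 8 + 27 + 53 = 88 bits.
Saving = 106 − 88 = 18 bits.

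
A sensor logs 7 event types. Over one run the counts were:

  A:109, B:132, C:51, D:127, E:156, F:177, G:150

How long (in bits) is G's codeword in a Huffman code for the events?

Build the tree from the bottom:
C(51) + A(109) → 160
D(127) + B(132) → 259
G(150) + E(156) → 306
160 + F(177) → 337
259 + 306 → 565
337 + 565 → 902
G sits 3 levels below the root, so its codeword is 3 bits.

3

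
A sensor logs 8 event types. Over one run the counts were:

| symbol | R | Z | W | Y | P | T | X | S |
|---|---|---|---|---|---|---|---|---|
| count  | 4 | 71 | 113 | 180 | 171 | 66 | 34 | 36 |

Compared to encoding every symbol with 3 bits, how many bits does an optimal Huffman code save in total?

Fixed-length: 3 bits × 675 symbols = 2025 bits.
Huffman merges:
R(4) + X(34) → 38
S(36) + 38 → 74
T(66) + Z(71) → 137
74 + W(113) → 187
137 + P(171) → 308
Y(180) + 187 → 367
308 + 367 → 675
Huffman total = 38 + 74 + 137 + 187 + 308 + 367 + 675 = 1786 bits.
Saving = 2025 − 1786 = 239 bits.

239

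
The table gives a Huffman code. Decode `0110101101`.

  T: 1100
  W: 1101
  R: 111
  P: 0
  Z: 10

PWPW

Read left to right; each codeword is recognised as soon as it completes (prefix code):
  0→P | 1101→W | 0→P | 1101→W
Decoded message: PWPW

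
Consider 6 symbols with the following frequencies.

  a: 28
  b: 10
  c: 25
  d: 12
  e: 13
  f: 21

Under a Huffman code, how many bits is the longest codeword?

Merge the two lowest-weight nodes at each step:
merge b(10) and d(12): 22
merge e(13) and f(21): 34
merge 22 and c(25): 47
merge a(28) and 34: 62
merge 47 and 62: 109
The first pair merged (b, d) ends up deepest, at depth 3.

3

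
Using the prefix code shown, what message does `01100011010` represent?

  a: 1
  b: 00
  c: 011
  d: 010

Read left to right; each codeword is recognised as soon as it completes (prefix code):
  011→c | 00→b | 011→c | 010→d
Decoded message: cbcd

cbcd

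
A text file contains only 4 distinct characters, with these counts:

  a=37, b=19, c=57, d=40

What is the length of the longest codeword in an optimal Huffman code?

Merge the two lowest-weight nodes at each step:
combine b(19), a(37) → 56
combine d(40), 56 → 96
combine c(57), 96 → 153
The first pair merged (b, a) ends up deepest, at depth 3.

3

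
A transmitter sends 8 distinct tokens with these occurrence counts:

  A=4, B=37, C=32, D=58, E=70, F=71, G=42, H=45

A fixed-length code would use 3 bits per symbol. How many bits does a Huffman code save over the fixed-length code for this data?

Fixed-length: 3 bits × 359 symbols = 1077 bits.
Huffman merges:
A(4) + C(32) → 36
36 + B(37) → 73
G(42) + H(45) → 87
D(58) + E(70) → 128
F(71) + 73 → 144
87 + 128 → 215
144 + 215 → 359
Huffman total = 36 + 73 + 87 + 128 + 144 + 215 + 359 = 1042 bits.
Saving = 1077 − 1042 = 35 bits.

35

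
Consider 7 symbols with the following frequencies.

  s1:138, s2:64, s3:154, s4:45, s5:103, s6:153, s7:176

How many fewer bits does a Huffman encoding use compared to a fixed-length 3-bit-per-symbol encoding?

Fixed-length: 3 bits × 833 symbols = 2499 bits.
Huffman merges:
combine s4(45), s2(64) → 109
combine s5(103), 109 → 212
combine s1(138), s6(153) → 291
combine s3(154), s7(176) → 330
combine 212, 291 → 503
combine 330, 503 → 833
Huffman total = 109 + 212 + 291 + 330 + 503 + 833 = 2278 bits.
Saving = 2499 − 2278 = 221 bits.

221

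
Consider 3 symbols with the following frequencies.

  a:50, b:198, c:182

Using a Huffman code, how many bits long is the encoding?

Build the Huffman tree bottom-up:
merge a(50) and c(182): 232
merge b(198) and 232: 430
The encoded length is the sum of every internal node's weight: 232 + 430 = 662 bits.

662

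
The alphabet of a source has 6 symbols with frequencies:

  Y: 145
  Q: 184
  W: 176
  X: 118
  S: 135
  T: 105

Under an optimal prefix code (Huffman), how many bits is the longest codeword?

Merge the two lowest-weight nodes at each step:
merge T(105) and X(118): 223
merge S(135) and Y(145): 280
merge W(176) and Q(184): 360
merge 223 and 280: 503
merge 360 and 503: 863
The first pair merged (T, X) ends up deepest, at depth 3.

3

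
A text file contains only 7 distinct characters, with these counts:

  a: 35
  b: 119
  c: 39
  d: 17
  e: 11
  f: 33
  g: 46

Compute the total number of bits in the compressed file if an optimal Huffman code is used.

751

Greedily combine the two least-frequent nodes:
combine e(11), d(17) → 28
combine 28, f(33) → 61
combine a(35), c(39) → 74
combine g(46), 61 → 107
combine 74, 107 → 181
combine b(119), 181 → 300
Total encoded bits = sum of merged weights = 28 + 61 + 74 + 107 + 181 + 300 = 751.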